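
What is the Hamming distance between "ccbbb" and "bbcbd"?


Comparing "ccbbb" and "bbcbd" position by position:
  Position 0: 'c' vs 'b' => differ
  Position 1: 'c' vs 'b' => differ
  Position 2: 'b' vs 'c' => differ
  Position 3: 'b' vs 'b' => same
  Position 4: 'b' vs 'd' => differ
Total differences (Hamming distance): 4

4


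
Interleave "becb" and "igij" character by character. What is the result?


Interleaving "becb" and "igij":
  Position 0: 'b' from first, 'i' from second => "bi"
  Position 1: 'e' from first, 'g' from second => "eg"
  Position 2: 'c' from first, 'i' from second => "ci"
  Position 3: 'b' from first, 'j' from second => "bj"
Result: biegcibj

biegcibj


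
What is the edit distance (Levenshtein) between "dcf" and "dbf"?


Computing edit distance: "dcf" -> "dbf"
DP table:
           d    b    f
      0    1    2    3
  d   1    0    1    2
  c   2    1    1    2
  f   3    2    2    1
Edit distance = dp[3][3] = 1

1


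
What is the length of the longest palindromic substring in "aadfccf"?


Input: "aadfccf"
Checking substrings for palindromes:
  [3:7] "fccf" (len 4) => palindrome
  [0:2] "aa" (len 2) => palindrome
  [4:6] "cc" (len 2) => palindrome
Longest palindromic substring: "fccf" with length 4

4


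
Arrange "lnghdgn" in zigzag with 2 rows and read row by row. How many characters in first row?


Zigzag "lnghdgn" into 2 rows:
Placing characters:
  'l' => row 0
  'n' => row 1
  'g' => row 0
  'h' => row 1
  'd' => row 0
  'g' => row 1
  'n' => row 0
Rows:
  Row 0: "lgdn"
  Row 1: "nhg"
First row length: 4

4


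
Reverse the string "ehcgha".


Input: ehcgha
Reading characters right to left:
  Position 5: 'a'
  Position 4: 'h'
  Position 3: 'g'
  Position 2: 'c'
  Position 1: 'h'
  Position 0: 'e'
Reversed: ahgche

ahgche


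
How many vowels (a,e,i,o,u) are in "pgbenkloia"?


Input: pgbenkloia
Checking each character:
  'p' at position 0: consonant
  'g' at position 1: consonant
  'b' at position 2: consonant
  'e' at position 3: vowel (running total: 1)
  'n' at position 4: consonant
  'k' at position 5: consonant
  'l' at position 6: consonant
  'o' at position 7: vowel (running total: 2)
  'i' at position 8: vowel (running total: 3)
  'a' at position 9: vowel (running total: 4)
Total vowels: 4

4


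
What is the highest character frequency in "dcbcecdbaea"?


Input: dcbcecdbaea
Character counts:
  'a': 2
  'b': 2
  'c': 3
  'd': 2
  'e': 2
Maximum frequency: 3

3


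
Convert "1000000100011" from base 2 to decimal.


Input: "1000000100011" in base 2
Positional expansion:
  Digit '1' (value 1) x 2^12 = 4096
  Digit '0' (value 0) x 2^11 = 0
  Digit '0' (value 0) x 2^10 = 0
  Digit '0' (value 0) x 2^9 = 0
  Digit '0' (value 0) x 2^8 = 0
  Digit '0' (value 0) x 2^7 = 0
  Digit '0' (value 0) x 2^6 = 0
  Digit '1' (value 1) x 2^5 = 32
  Digit '0' (value 0) x 2^4 = 0
  Digit '0' (value 0) x 2^3 = 0
  Digit '0' (value 0) x 2^2 = 0
  Digit '1' (value 1) x 2^1 = 2
  Digit '1' (value 1) x 2^0 = 1
Sum = 4131

4131


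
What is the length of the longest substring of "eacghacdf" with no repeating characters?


Input: "eacghacdf"
Sliding window (track last position of each char):
  Position 0 ('e'): window [0,0] length 1 -- new best
  Position 1 ('a'): window [0,1] length 2 -- new best
  Position 2 ('c'): window [0,2] length 3 -- new best
  Position 3 ('g'): window [0,3] length 4 -- new best
  Position 4 ('h'): window [0,4] length 5 -- new best
  Position 5 ('a'): repeat (last at 1), move window start to 2
  Position 5 ('a'): window [2,5] length 4
  Position 6 ('c'): repeat (last at 2), move window start to 3
  Position 6 ('c'): window [3,6] length 4
  Position 7 ('d'): window [3,7] length 5
  Position 8 ('f'): window [3,8] length 6 -- new best
Longest substring with no repeats: "ghacdf" with length 6

6


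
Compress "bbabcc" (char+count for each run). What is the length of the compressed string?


Input: bbabcc
Runs:
  'b' x 2 => "b2"
  'a' x 1 => "a1"
  'b' x 1 => "b1"
  'c' x 2 => "c2"
Compressed: "b2a1b1c2"
Compressed length: 8

8


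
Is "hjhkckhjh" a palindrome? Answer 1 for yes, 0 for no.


Input: hjhkckhjh
Reversed: hjhkckhjh
  Compare pos 0 ('h') with pos 8 ('h'): match
  Compare pos 1 ('j') with pos 7 ('j'): match
  Compare pos 2 ('h') with pos 6 ('h'): match
  Compare pos 3 ('k') with pos 5 ('k'): match
Result: palindrome

1


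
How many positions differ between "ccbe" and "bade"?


Comparing "ccbe" and "bade" position by position:
  Position 0: 'c' vs 'b' => DIFFER
  Position 1: 'c' vs 'a' => DIFFER
  Position 2: 'b' vs 'd' => DIFFER
  Position 3: 'e' vs 'e' => same
Positions that differ: 3

3


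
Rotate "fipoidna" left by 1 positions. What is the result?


Input: "fipoidna", rotate left by 1
First 1 characters: "f"
Remaining characters: "ipoidna"
Concatenate remaining + first: "ipoidna" + "f" = "ipoidnaf"

ipoidnaf


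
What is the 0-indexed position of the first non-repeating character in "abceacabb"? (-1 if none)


Input: abceacabb
Character frequencies:
  'a': 3
  'b': 3
  'c': 2
  'e': 1
Scanning left to right for freq == 1:
  Position 0 ('a'): freq=3, skip
  Position 1 ('b'): freq=3, skip
  Position 2 ('c'): freq=2, skip
  Position 3 ('e'): unique! => answer = 3

3


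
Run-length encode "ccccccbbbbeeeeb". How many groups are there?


Input: ccccccbbbbeeeeb
Scanning for consecutive runs:
  Group 1: 'c' x 6 (positions 0-5)
  Group 2: 'b' x 4 (positions 6-9)
  Group 3: 'e' x 4 (positions 10-13)
  Group 4: 'b' x 1 (positions 14-14)
Total groups: 4

4


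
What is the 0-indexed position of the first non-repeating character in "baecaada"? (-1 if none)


Input: baecaada
Character frequencies:
  'a': 4
  'b': 1
  'c': 1
  'd': 1
  'e': 1
Scanning left to right for freq == 1:
  Position 0 ('b'): unique! => answer = 0

0


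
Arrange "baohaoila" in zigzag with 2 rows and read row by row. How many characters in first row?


Zigzag "baohaoila" into 2 rows:
Placing characters:
  'b' => row 0
  'a' => row 1
  'o' => row 0
  'h' => row 1
  'a' => row 0
  'o' => row 1
  'i' => row 0
  'l' => row 1
  'a' => row 0
Rows:
  Row 0: "boaia"
  Row 1: "ahol"
First row length: 5

5


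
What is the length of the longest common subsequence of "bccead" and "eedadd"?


LCS of "bccead" and "eedadd"
DP table:
           e    e    d    a    d    d
      0    0    0    0    0    0    0
  b   0    0    0    0    0    0    0
  c   0    0    0    0    0    0    0
  c   0    0    0    0    0    0    0
  e   0    1    1    1    1    1    1
  a   0    1    1    1    2    2    2
  d   0    1    1    2    2    3    3
LCS length = dp[6][6] = 3

3


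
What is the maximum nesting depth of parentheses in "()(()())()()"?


Input: "()(()())()()"
Tracking depth:
  Position 0 '(': depth becomes 1
  Position 1 ')': depth becomes 0
  Position 2 '(': depth becomes 1
  Position 3 '(': depth becomes 2
  Position 4 ')': depth becomes 1
  Position 5 '(': depth becomes 2
  Position 6 ')': depth becomes 1
  Position 7 ')': depth becomes 0
  Position 8 '(': depth becomes 1
  Position 9 ')': depth becomes 0
  Position 10 '(': depth becomes 1
  Position 11 ')': depth becomes 0
Maximum depth reached: 2

2


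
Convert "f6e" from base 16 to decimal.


Input: "f6e" in base 16
Positional expansion:
  Digit 'f' (value 15) x 16^2 = 3840
  Digit '6' (value 6) x 16^1 = 96
  Digit 'e' (value 14) x 16^0 = 14
Sum = 3950

3950


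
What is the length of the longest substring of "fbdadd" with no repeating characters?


Input: "fbdadd"
Sliding window (track last position of each char):
  Position 0 ('f'): window [0,0] length 1 -- new best
  Position 1 ('b'): window [0,1] length 2 -- new best
  Position 2 ('d'): window [0,2] length 3 -- new best
  Position 3 ('a'): window [0,3] length 4 -- new best
  Position 4 ('d'): repeat (last at 2), move window start to 3
  Position 4 ('d'): window [3,4] length 2
  Position 5 ('d'): repeat (last at 4), move window start to 5
  Position 5 ('d'): window [5,5] length 1
Longest substring with no repeats: "fbda" with length 4

4


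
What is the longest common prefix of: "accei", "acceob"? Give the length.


Words: accei, acceob
  Position 0: all 'a' => match
  Position 1: all 'c' => match
  Position 2: all 'c' => match
  Position 3: all 'e' => match
  Position 4: ('i', 'o') => mismatch, stop
LCP = "acce" (length 4)

4


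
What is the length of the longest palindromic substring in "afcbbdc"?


Input: "afcbbdc"
Checking substrings for palindromes:
  [3:5] "bb" (len 2) => palindrome
Longest palindromic substring: "bb" with length 2

2


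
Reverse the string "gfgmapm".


Input: gfgmapm
Reading characters right to left:
  Position 6: 'm'
  Position 5: 'p'
  Position 4: 'a'
  Position 3: 'm'
  Position 2: 'g'
  Position 1: 'f'
  Position 0: 'g'
Reversed: mpamgfg

mpamgfg


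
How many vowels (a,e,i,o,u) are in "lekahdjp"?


Input: lekahdjp
Checking each character:
  'l' at position 0: consonant
  'e' at position 1: vowel (running total: 1)
  'k' at position 2: consonant
  'a' at position 3: vowel (running total: 2)
  'h' at position 4: consonant
  'd' at position 5: consonant
  'j' at position 6: consonant
  'p' at position 7: consonant
Total vowels: 2

2


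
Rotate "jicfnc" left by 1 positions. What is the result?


Input: "jicfnc", rotate left by 1
First 1 characters: "j"
Remaining characters: "icfnc"
Concatenate remaining + first: "icfnc" + "j" = "icfncj"

icfncj


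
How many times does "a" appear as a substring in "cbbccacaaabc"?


Searching for "a" in "cbbccacaaabc"
Scanning each position:
  Position 0: "c" => no
  Position 1: "b" => no
  Position 2: "b" => no
  Position 3: "c" => no
  Position 4: "c" => no
  Position 5: "a" => MATCH
  Position 6: "c" => no
  Position 7: "a" => MATCH
  Position 8: "a" => MATCH
  Position 9: "a" => MATCH
  Position 10: "b" => no
  Position 11: "c" => no
Total occurrences: 4

4


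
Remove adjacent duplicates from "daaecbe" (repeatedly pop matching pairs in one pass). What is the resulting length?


Input: daaecbe
Stack-based adjacent duplicate removal:
  Read 'd': push. Stack: d
  Read 'a': push. Stack: da
  Read 'a': matches stack top 'a' => pop. Stack: d
  Read 'e': push. Stack: de
  Read 'c': push. Stack: dec
  Read 'b': push. Stack: decb
  Read 'e': push. Stack: decbe
Final stack: "decbe" (length 5)

5


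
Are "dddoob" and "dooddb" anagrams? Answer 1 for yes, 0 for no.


Strings: "dddoob", "dooddb"
Sorted first:  bdddoo
Sorted second: bdddoo
Sorted forms match => anagrams

1


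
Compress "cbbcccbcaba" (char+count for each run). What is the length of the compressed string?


Input: cbbcccbcaba
Runs:
  'c' x 1 => "c1"
  'b' x 2 => "b2"
  'c' x 3 => "c3"
  'b' x 1 => "b1"
  'c' x 1 => "c1"
  'a' x 1 => "a1"
  'b' x 1 => "b1"
  'a' x 1 => "a1"
Compressed: "c1b2c3b1c1a1b1a1"
Compressed length: 16

16


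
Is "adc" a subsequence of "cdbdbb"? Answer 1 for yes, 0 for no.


Check if "adc" is a subsequence of "cdbdbb"
Greedy scan:
  Position 0 ('c'): no match needed
  Position 1 ('d'): no match needed
  Position 2 ('b'): no match needed
  Position 3 ('d'): no match needed
  Position 4 ('b'): no match needed
  Position 5 ('b'): no match needed
Only matched 0/3 characters => not a subsequence

0


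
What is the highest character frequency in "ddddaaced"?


Input: ddddaaced
Character counts:
  'a': 2
  'c': 1
  'd': 5
  'e': 1
Maximum frequency: 5

5


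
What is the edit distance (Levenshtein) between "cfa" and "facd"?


Computing edit distance: "cfa" -> "facd"
DP table:
           f    a    c    d
      0    1    2    3    4
  c   1    1    2    2    3
  f   2    1    2    3    3
  a   3    2    1    2    3
Edit distance = dp[3][4] = 3

3


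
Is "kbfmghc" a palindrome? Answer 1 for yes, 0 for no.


Input: kbfmghc
Reversed: chgmfbk
  Compare pos 0 ('k') with pos 6 ('c'): MISMATCH
  Compare pos 1 ('b') with pos 5 ('h'): MISMATCH
  Compare pos 2 ('f') with pos 4 ('g'): MISMATCH
Result: not a palindrome

0


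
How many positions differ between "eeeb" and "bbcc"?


Comparing "eeeb" and "bbcc" position by position:
  Position 0: 'e' vs 'b' => DIFFER
  Position 1: 'e' vs 'b' => DIFFER
  Position 2: 'e' vs 'c' => DIFFER
  Position 3: 'b' vs 'c' => DIFFER
Positions that differ: 4

4


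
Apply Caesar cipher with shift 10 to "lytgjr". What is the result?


Caesar cipher: shift "lytgjr" by 10
  'l' (pos 11) + 10 = pos 21 = 'v'
  'y' (pos 24) + 10 = pos 8 = 'i'
  't' (pos 19) + 10 = pos 3 = 'd'
  'g' (pos 6) + 10 = pos 16 = 'q'
  'j' (pos 9) + 10 = pos 19 = 't'
  'r' (pos 17) + 10 = pos 1 = 'b'
Result: vidqtb

vidqtb


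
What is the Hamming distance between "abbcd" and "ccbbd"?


Comparing "abbcd" and "ccbbd" position by position:
  Position 0: 'a' vs 'c' => differ
  Position 1: 'b' vs 'c' => differ
  Position 2: 'b' vs 'b' => same
  Position 3: 'c' vs 'b' => differ
  Position 4: 'd' vs 'd' => same
Total differences (Hamming distance): 3

3


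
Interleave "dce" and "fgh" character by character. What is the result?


Interleaving "dce" and "fgh":
  Position 0: 'd' from first, 'f' from second => "df"
  Position 1: 'c' from first, 'g' from second => "cg"
  Position 2: 'e' from first, 'h' from second => "eh"
Result: dfcgeh

dfcgeh


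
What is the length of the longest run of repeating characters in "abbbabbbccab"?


Input: "abbbabbbccab"
Scanning for longest run:
  Position 1 ('b'): new char, reset run to 1
  Position 2 ('b'): continues run of 'b', length=2
  Position 3 ('b'): continues run of 'b', length=3
  Position 4 ('a'): new char, reset run to 1
  Position 5 ('b'): new char, reset run to 1
  Position 6 ('b'): continues run of 'b', length=2
  Position 7 ('b'): continues run of 'b', length=3
  Position 8 ('c'): new char, reset run to 1
  Position 9 ('c'): continues run of 'c', length=2
  Position 10 ('a'): new char, reset run to 1
  Position 11 ('b'): new char, reset run to 1
Longest run: 'b' with length 3

3


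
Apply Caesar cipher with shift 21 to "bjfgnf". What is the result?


Caesar cipher: shift "bjfgnf" by 21
  'b' (pos 1) + 21 = pos 22 = 'w'
  'j' (pos 9) + 21 = pos 4 = 'e'
  'f' (pos 5) + 21 = pos 0 = 'a'
  'g' (pos 6) + 21 = pos 1 = 'b'
  'n' (pos 13) + 21 = pos 8 = 'i'
  'f' (pos 5) + 21 = pos 0 = 'a'
Result: weabia

weabia


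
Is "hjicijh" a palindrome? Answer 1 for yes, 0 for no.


Input: hjicijh
Reversed: hjicijh
  Compare pos 0 ('h') with pos 6 ('h'): match
  Compare pos 1 ('j') with pos 5 ('j'): match
  Compare pos 2 ('i') with pos 4 ('i'): match
Result: palindrome

1


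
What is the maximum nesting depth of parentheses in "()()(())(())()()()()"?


Input: "()()(())(())()()()()"
Tracking depth:
  Position 0 '(': depth becomes 1
  Position 1 ')': depth becomes 0
  Position 2 '(': depth becomes 1
  Position 3 ')': depth becomes 0
  Position 4 '(': depth becomes 1
  Position 5 '(': depth becomes 2
  Position 6 ')': depth becomes 1
  Position 7 ')': depth becomes 0
  Position 8 '(': depth becomes 1
  Position 9 '(': depth becomes 2
  Position 10 ')': depth becomes 1
  Position 11 ')': depth becomes 0
  Position 12 '(': depth becomes 1
  Position 13 ')': depth becomes 0
  Position 14 '(': depth becomes 1
  Position 15 ')': depth becomes 0
  Position 16 '(': depth becomes 1
  Position 17 ')': depth becomes 0
  Position 18 '(': depth becomes 1
  Position 19 ')': depth becomes 0
Maximum depth reached: 2

2


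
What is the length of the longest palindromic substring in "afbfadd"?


Input: "afbfadd"
Checking substrings for palindromes:
  [0:5] "afbfa" (len 5) => palindrome
  [1:4] "fbf" (len 3) => palindrome
  [5:7] "dd" (len 2) => palindrome
Longest palindromic substring: "afbfa" with length 5

5


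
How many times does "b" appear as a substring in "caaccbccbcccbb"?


Searching for "b" in "caaccbccbcccbb"
Scanning each position:
  Position 0: "c" => no
  Position 1: "a" => no
  Position 2: "a" => no
  Position 3: "c" => no
  Position 4: "c" => no
  Position 5: "b" => MATCH
  Position 6: "c" => no
  Position 7: "c" => no
  Position 8: "b" => MATCH
  Position 9: "c" => no
  Position 10: "c" => no
  Position 11: "c" => no
  Position 12: "b" => MATCH
  Position 13: "b" => MATCH
Total occurrences: 4

4


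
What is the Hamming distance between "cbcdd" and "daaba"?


Comparing "cbcdd" and "daaba" position by position:
  Position 0: 'c' vs 'd' => differ
  Position 1: 'b' vs 'a' => differ
  Position 2: 'c' vs 'a' => differ
  Position 3: 'd' vs 'b' => differ
  Position 4: 'd' vs 'a' => differ
Total differences (Hamming distance): 5

5


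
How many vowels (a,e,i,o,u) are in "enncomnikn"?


Input: enncomnikn
Checking each character:
  'e' at position 0: vowel (running total: 1)
  'n' at position 1: consonant
  'n' at position 2: consonant
  'c' at position 3: consonant
  'o' at position 4: vowel (running total: 2)
  'm' at position 5: consonant
  'n' at position 6: consonant
  'i' at position 7: vowel (running total: 3)
  'k' at position 8: consonant
  'n' at position 9: consonant
Total vowels: 3

3


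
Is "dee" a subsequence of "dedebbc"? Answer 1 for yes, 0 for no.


Check if "dee" is a subsequence of "dedebbc"
Greedy scan:
  Position 0 ('d'): matches sub[0] = 'd'
  Position 1 ('e'): matches sub[1] = 'e'
  Position 2 ('d'): no match needed
  Position 3 ('e'): matches sub[2] = 'e'
  Position 4 ('b'): no match needed
  Position 5 ('b'): no match needed
  Position 6 ('c'): no match needed
All 3 characters matched => is a subsequence

1


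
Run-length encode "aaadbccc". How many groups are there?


Input: aaadbccc
Scanning for consecutive runs:
  Group 1: 'a' x 3 (positions 0-2)
  Group 2: 'd' x 1 (positions 3-3)
  Group 3: 'b' x 1 (positions 4-4)
  Group 4: 'c' x 3 (positions 5-7)
Total groups: 4

4


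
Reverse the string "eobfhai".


Input: eobfhai
Reading characters right to left:
  Position 6: 'i'
  Position 5: 'a'
  Position 4: 'h'
  Position 3: 'f'
  Position 2: 'b'
  Position 1: 'o'
  Position 0: 'e'
Reversed: iahfboe

iahfboe


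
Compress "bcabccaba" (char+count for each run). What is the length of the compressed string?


Input: bcabccaba
Runs:
  'b' x 1 => "b1"
  'c' x 1 => "c1"
  'a' x 1 => "a1"
  'b' x 1 => "b1"
  'c' x 2 => "c2"
  'a' x 1 => "a1"
  'b' x 1 => "b1"
  'a' x 1 => "a1"
Compressed: "b1c1a1b1c2a1b1a1"
Compressed length: 16

16


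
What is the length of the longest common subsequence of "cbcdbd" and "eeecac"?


LCS of "cbcdbd" and "eeecac"
DP table:
           e    e    e    c    a    c
      0    0    0    0    0    0    0
  c   0    0    0    0    1    1    1
  b   0    0    0    0    1    1    1
  c   0    0    0    0    1    1    2
  d   0    0    0    0    1    1    2
  b   0    0    0    0    1    1    2
  d   0    0    0    0    1    1    2
LCS length = dp[6][6] = 2

2


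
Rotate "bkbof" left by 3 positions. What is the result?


Input: "bkbof", rotate left by 3
First 3 characters: "bkb"
Remaining characters: "of"
Concatenate remaining + first: "of" + "bkb" = "ofbkb"

ofbkb


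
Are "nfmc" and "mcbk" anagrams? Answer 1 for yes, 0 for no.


Strings: "nfmc", "mcbk"
Sorted first:  cfmn
Sorted second: bckm
Differ at position 0: 'c' vs 'b' => not anagrams

0


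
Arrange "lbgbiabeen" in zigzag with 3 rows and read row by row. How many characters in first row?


Zigzag "lbgbiabeen" into 3 rows:
Placing characters:
  'l' => row 0
  'b' => row 1
  'g' => row 2
  'b' => row 1
  'i' => row 0
  'a' => row 1
  'b' => row 2
  'e' => row 1
  'e' => row 0
  'n' => row 1
Rows:
  Row 0: "lie"
  Row 1: "bbaen"
  Row 2: "gb"
First row length: 3

3


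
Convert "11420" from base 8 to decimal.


Input: "11420" in base 8
Positional expansion:
  Digit '1' (value 1) x 8^4 = 4096
  Digit '1' (value 1) x 8^3 = 512
  Digit '4' (value 4) x 8^2 = 256
  Digit '2' (value 2) x 8^1 = 16
  Digit '0' (value 0) x 8^0 = 0
Sum = 4880

4880


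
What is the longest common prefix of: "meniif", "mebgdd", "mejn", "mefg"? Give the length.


Words: meniif, mebgdd, mejn, mefg
  Position 0: all 'm' => match
  Position 1: all 'e' => match
  Position 2: ('n', 'b', 'j', 'f') => mismatch, stop
LCP = "me" (length 2)

2


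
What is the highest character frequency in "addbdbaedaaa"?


Input: addbdbaedaaa
Character counts:
  'a': 5
  'b': 2
  'd': 4
  'e': 1
Maximum frequency: 5

5


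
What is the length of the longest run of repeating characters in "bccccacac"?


Input: "bccccacac"
Scanning for longest run:
  Position 1 ('c'): new char, reset run to 1
  Position 2 ('c'): continues run of 'c', length=2
  Position 3 ('c'): continues run of 'c', length=3
  Position 4 ('c'): continues run of 'c', length=4
  Position 5 ('a'): new char, reset run to 1
  Position 6 ('c'): new char, reset run to 1
  Position 7 ('a'): new char, reset run to 1
  Position 8 ('c'): new char, reset run to 1
Longest run: 'c' with length 4

4


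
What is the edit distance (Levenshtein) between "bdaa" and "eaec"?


Computing edit distance: "bdaa" -> "eaec"
DP table:
           e    a    e    c
      0    1    2    3    4
  b   1    1    2    3    4
  d   2    2    2    3    4
  a   3    3    2    3    4
  a   4    4    3    3    4
Edit distance = dp[4][4] = 4

4


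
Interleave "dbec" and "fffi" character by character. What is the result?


Interleaving "dbec" and "fffi":
  Position 0: 'd' from first, 'f' from second => "df"
  Position 1: 'b' from first, 'f' from second => "bf"
  Position 2: 'e' from first, 'f' from second => "ef"
  Position 3: 'c' from first, 'i' from second => "ci"
Result: dfbfefci

dfbfefci


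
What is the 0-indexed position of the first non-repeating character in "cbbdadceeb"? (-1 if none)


Input: cbbdadceeb
Character frequencies:
  'a': 1
  'b': 3
  'c': 2
  'd': 2
  'e': 2
Scanning left to right for freq == 1:
  Position 0 ('c'): freq=2, skip
  Position 1 ('b'): freq=3, skip
  Position 2 ('b'): freq=3, skip
  Position 3 ('d'): freq=2, skip
  Position 4 ('a'): unique! => answer = 4

4


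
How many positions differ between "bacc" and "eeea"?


Comparing "bacc" and "eeea" position by position:
  Position 0: 'b' vs 'e' => DIFFER
  Position 1: 'a' vs 'e' => DIFFER
  Position 2: 'c' vs 'e' => DIFFER
  Position 3: 'c' vs 'a' => DIFFER
Positions that differ: 4

4


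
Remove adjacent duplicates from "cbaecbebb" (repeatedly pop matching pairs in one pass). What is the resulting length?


Input: cbaecbebb
Stack-based adjacent duplicate removal:
  Read 'c': push. Stack: c
  Read 'b': push. Stack: cb
  Read 'a': push. Stack: cba
  Read 'e': push. Stack: cbae
  Read 'c': push. Stack: cbaec
  Read 'b': push. Stack: cbaecb
  Read 'e': push. Stack: cbaecbe
  Read 'b': push. Stack: cbaecbeb
  Read 'b': matches stack top 'b' => pop. Stack: cbaecbe
Final stack: "cbaecbe" (length 7)

7


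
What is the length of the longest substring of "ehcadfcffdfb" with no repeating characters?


Input: "ehcadfcffdfb"
Sliding window (track last position of each char):
  Position 0 ('e'): window [0,0] length 1 -- new best
  Position 1 ('h'): window [0,1] length 2 -- new best
  Position 2 ('c'): window [0,2] length 3 -- new best
  Position 3 ('a'): window [0,3] length 4 -- new best
  Position 4 ('d'): window [0,4] length 5 -- new best
  Position 5 ('f'): window [0,5] length 6 -- new best
  Position 6 ('c'): repeat (last at 2), move window start to 3
  Position 6 ('c'): window [3,6] length 4
  Position 7 ('f'): repeat (last at 5), move window start to 6
  Position 7 ('f'): window [6,7] length 2
  Position 8 ('f'): repeat (last at 7), move window start to 8
  Position 8 ('f'): window [8,8] length 1
  Position 9 ('d'): window [8,9] length 2
  Position 10 ('f'): repeat (last at 8), move window start to 9
  Position 10 ('f'): window [9,10] length 2
  Position 11 ('b'): window [9,11] length 3
Longest substring with no repeats: "ehcadf" with length 6

6


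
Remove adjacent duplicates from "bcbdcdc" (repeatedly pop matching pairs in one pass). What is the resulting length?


Input: bcbdcdc
Stack-based adjacent duplicate removal:
  Read 'b': push. Stack: b
  Read 'c': push. Stack: bc
  Read 'b': push. Stack: bcb
  Read 'd': push. Stack: bcbd
  Read 'c': push. Stack: bcbdc
  Read 'd': push. Stack: bcbdcd
  Read 'c': push. Stack: bcbdcdc
Final stack: "bcbdcdc" (length 7)

7


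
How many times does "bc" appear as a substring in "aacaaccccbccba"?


Searching for "bc" in "aacaaccccbccba"
Scanning each position:
  Position 0: "aa" => no
  Position 1: "ac" => no
  Position 2: "ca" => no
  Position 3: "aa" => no
  Position 4: "ac" => no
  Position 5: "cc" => no
  Position 6: "cc" => no
  Position 7: "cc" => no
  Position 8: "cb" => no
  Position 9: "bc" => MATCH
  Position 10: "cc" => no
  Position 11: "cb" => no
  Position 12: "ba" => no
Total occurrences: 1

1


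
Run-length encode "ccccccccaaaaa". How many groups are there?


Input: ccccccccaaaaa
Scanning for consecutive runs:
  Group 1: 'c' x 8 (positions 0-7)
  Group 2: 'a' x 5 (positions 8-12)
Total groups: 2

2


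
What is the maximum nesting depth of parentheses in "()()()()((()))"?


Input: "()()()()((()))"
Tracking depth:
  Position 0 '(': depth becomes 1
  Position 1 ')': depth becomes 0
  Position 2 '(': depth becomes 1
  Position 3 ')': depth becomes 0
  Position 4 '(': depth becomes 1
  Position 5 ')': depth becomes 0
  Position 6 '(': depth becomes 1
  Position 7 ')': depth becomes 0
  Position 8 '(': depth becomes 1
  Position 9 '(': depth becomes 2
  Position 10 '(': depth becomes 3
  Position 11 ')': depth becomes 2
  Position 12 ')': depth becomes 1
  Position 13 ')': depth becomes 0
Maximum depth reached: 3

3


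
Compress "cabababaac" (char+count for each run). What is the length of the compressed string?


Input: cabababaac
Runs:
  'c' x 1 => "c1"
  'a' x 1 => "a1"
  'b' x 1 => "b1"
  'a' x 1 => "a1"
  'b' x 1 => "b1"
  'a' x 1 => "a1"
  'b' x 1 => "b1"
  'a' x 2 => "a2"
  'c' x 1 => "c1"
Compressed: "c1a1b1a1b1a1b1a2c1"
Compressed length: 18

18


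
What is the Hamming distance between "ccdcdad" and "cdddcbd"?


Comparing "ccdcdad" and "cdddcbd" position by position:
  Position 0: 'c' vs 'c' => same
  Position 1: 'c' vs 'd' => differ
  Position 2: 'd' vs 'd' => same
  Position 3: 'c' vs 'd' => differ
  Position 4: 'd' vs 'c' => differ
  Position 5: 'a' vs 'b' => differ
  Position 6: 'd' vs 'd' => same
Total differences (Hamming distance): 4

4


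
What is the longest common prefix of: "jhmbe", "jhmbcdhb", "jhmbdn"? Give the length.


Words: jhmbe, jhmbcdhb, jhmbdn
  Position 0: all 'j' => match
  Position 1: all 'h' => match
  Position 2: all 'm' => match
  Position 3: all 'b' => match
  Position 4: ('e', 'c', 'd') => mismatch, stop
LCP = "jhmb" (length 4)

4


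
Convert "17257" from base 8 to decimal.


Input: "17257" in base 8
Positional expansion:
  Digit '1' (value 1) x 8^4 = 4096
  Digit '7' (value 7) x 8^3 = 3584
  Digit '2' (value 2) x 8^2 = 128
  Digit '5' (value 5) x 8^1 = 40
  Digit '7' (value 7) x 8^0 = 7
Sum = 7855

7855


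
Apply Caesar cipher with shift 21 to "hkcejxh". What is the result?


Caesar cipher: shift "hkcejxh" by 21
  'h' (pos 7) + 21 = pos 2 = 'c'
  'k' (pos 10) + 21 = pos 5 = 'f'
  'c' (pos 2) + 21 = pos 23 = 'x'
  'e' (pos 4) + 21 = pos 25 = 'z'
  'j' (pos 9) + 21 = pos 4 = 'e'
  'x' (pos 23) + 21 = pos 18 = 's'
  'h' (pos 7) + 21 = pos 2 = 'c'
Result: cfxzesc

cfxzesc


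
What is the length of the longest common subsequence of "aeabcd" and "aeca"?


LCS of "aeabcd" and "aeca"
DP table:
           a    e    c    a
      0    0    0    0    0
  a   0    1    1    1    1
  e   0    1    2    2    2
  a   0    1    2    2    3
  b   0    1    2    2    3
  c   0    1    2    3    3
  d   0    1    2    3    3
LCS length = dp[6][4] = 3

3


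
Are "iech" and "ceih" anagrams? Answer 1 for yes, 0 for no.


Strings: "iech", "ceih"
Sorted first:  cehi
Sorted second: cehi
Sorted forms match => anagrams

1


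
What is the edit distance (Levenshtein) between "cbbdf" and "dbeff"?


Computing edit distance: "cbbdf" -> "dbeff"
DP table:
           d    b    e    f    f
      0    1    2    3    4    5
  c   1    1    2    3    4    5
  b   2    2    1    2    3    4
  b   3    3    2    2    3    4
  d   4    3    3    3    3    4
  f   5    4    4    4    3    3
Edit distance = dp[5][5] = 3

3


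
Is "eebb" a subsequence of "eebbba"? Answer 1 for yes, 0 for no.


Check if "eebb" is a subsequence of "eebbba"
Greedy scan:
  Position 0 ('e'): matches sub[0] = 'e'
  Position 1 ('e'): matches sub[1] = 'e'
  Position 2 ('b'): matches sub[2] = 'b'
  Position 3 ('b'): matches sub[3] = 'b'
  Position 4 ('b'): no match needed
  Position 5 ('a'): no match needed
All 4 characters matched => is a subsequence

1


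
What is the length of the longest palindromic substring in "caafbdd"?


Input: "caafbdd"
Checking substrings for palindromes:
  [1:3] "aa" (len 2) => palindrome
  [5:7] "dd" (len 2) => palindrome
Longest palindromic substring: "aa" with length 2

2


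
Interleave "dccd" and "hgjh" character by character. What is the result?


Interleaving "dccd" and "hgjh":
  Position 0: 'd' from first, 'h' from second => "dh"
  Position 1: 'c' from first, 'g' from second => "cg"
  Position 2: 'c' from first, 'j' from second => "cj"
  Position 3: 'd' from first, 'h' from second => "dh"
Result: dhcgcjdh

dhcgcjdh


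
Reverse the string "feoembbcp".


Input: feoembbcp
Reading characters right to left:
  Position 8: 'p'
  Position 7: 'c'
  Position 6: 'b'
  Position 5: 'b'
  Position 4: 'm'
  Position 3: 'e'
  Position 2: 'o'
  Position 1: 'e'
  Position 0: 'f'
Reversed: pcbbmeoef

pcbbmeoef


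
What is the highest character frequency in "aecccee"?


Input: aecccee
Character counts:
  'a': 1
  'c': 3
  'e': 3
Maximum frequency: 3

3


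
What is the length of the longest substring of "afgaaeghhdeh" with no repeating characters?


Input: "afgaaeghhdeh"
Sliding window (track last position of each char):
  Position 0 ('a'): window [0,0] length 1 -- new best
  Position 1 ('f'): window [0,1] length 2 -- new best
  Position 2 ('g'): window [0,2] length 3 -- new best
  Position 3 ('a'): repeat (last at 0), move window start to 1
  Position 3 ('a'): window [1,3] length 3
  Position 4 ('a'): repeat (last at 3), move window start to 4
  Position 4 ('a'): window [4,4] length 1
  Position 5 ('e'): window [4,5] length 2
  Position 6 ('g'): window [4,6] length 3
  Position 7 ('h'): window [4,7] length 4 -- new best
  Position 8 ('h'): repeat (last at 7), move window start to 8
  Position 8 ('h'): window [8,8] length 1
  Position 9 ('d'): window [8,9] length 2
  Position 10 ('e'): window [8,10] length 3
  Position 11 ('h'): repeat (last at 8), move window start to 9
  Position 11 ('h'): window [9,11] length 3
Longest substring with no repeats: "aegh" with length 4

4


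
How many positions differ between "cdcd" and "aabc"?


Comparing "cdcd" and "aabc" position by position:
  Position 0: 'c' vs 'a' => DIFFER
  Position 1: 'd' vs 'a' => DIFFER
  Position 2: 'c' vs 'b' => DIFFER
  Position 3: 'd' vs 'c' => DIFFER
Positions that differ: 4

4


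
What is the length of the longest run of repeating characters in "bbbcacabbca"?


Input: "bbbcacabbca"
Scanning for longest run:
  Position 1 ('b'): continues run of 'b', length=2
  Position 2 ('b'): continues run of 'b', length=3
  Position 3 ('c'): new char, reset run to 1
  Position 4 ('a'): new char, reset run to 1
  Position 5 ('c'): new char, reset run to 1
  Position 6 ('a'): new char, reset run to 1
  Position 7 ('b'): new char, reset run to 1
  Position 8 ('b'): continues run of 'b', length=2
  Position 9 ('c'): new char, reset run to 1
  Position 10 ('a'): new char, reset run to 1
Longest run: 'b' with length 3

3


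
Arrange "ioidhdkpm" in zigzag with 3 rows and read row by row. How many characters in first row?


Zigzag "ioidhdkpm" into 3 rows:
Placing characters:
  'i' => row 0
  'o' => row 1
  'i' => row 2
  'd' => row 1
  'h' => row 0
  'd' => row 1
  'k' => row 2
  'p' => row 1
  'm' => row 0
Rows:
  Row 0: "ihm"
  Row 1: "oddp"
  Row 2: "ik"
First row length: 3

3


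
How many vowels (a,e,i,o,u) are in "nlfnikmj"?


Input: nlfnikmj
Checking each character:
  'n' at position 0: consonant
  'l' at position 1: consonant
  'f' at position 2: consonant
  'n' at position 3: consonant
  'i' at position 4: vowel (running total: 1)
  'k' at position 5: consonant
  'm' at position 6: consonant
  'j' at position 7: consonant
Total vowels: 1

1


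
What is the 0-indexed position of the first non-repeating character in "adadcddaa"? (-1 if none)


Input: adadcddaa
Character frequencies:
  'a': 4
  'c': 1
  'd': 4
Scanning left to right for freq == 1:
  Position 0 ('a'): freq=4, skip
  Position 1 ('d'): freq=4, skip
  Position 2 ('a'): freq=4, skip
  Position 3 ('d'): freq=4, skip
  Position 4 ('c'): unique! => answer = 4

4


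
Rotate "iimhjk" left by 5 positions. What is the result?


Input: "iimhjk", rotate left by 5
First 5 characters: "iimhj"
Remaining characters: "k"
Concatenate remaining + first: "k" + "iimhj" = "kiimhj"

kiimhj


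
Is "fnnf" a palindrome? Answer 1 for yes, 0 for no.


Input: fnnf
Reversed: fnnf
  Compare pos 0 ('f') with pos 3 ('f'): match
  Compare pos 1 ('n') with pos 2 ('n'): match
Result: palindrome

1


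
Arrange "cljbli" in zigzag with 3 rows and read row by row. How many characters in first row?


Zigzag "cljbli" into 3 rows:
Placing characters:
  'c' => row 0
  'l' => row 1
  'j' => row 2
  'b' => row 1
  'l' => row 0
  'i' => row 1
Rows:
  Row 0: "cl"
  Row 1: "lbi"
  Row 2: "j"
First row length: 2

2


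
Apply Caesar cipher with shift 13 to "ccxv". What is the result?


Caesar cipher: shift "ccxv" by 13
  'c' (pos 2) + 13 = pos 15 = 'p'
  'c' (pos 2) + 13 = pos 15 = 'p'
  'x' (pos 23) + 13 = pos 10 = 'k'
  'v' (pos 21) + 13 = pos 8 = 'i'
Result: ppki

ppki


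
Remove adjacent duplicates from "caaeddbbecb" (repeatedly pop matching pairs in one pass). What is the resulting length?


Input: caaeddbbecb
Stack-based adjacent duplicate removal:
  Read 'c': push. Stack: c
  Read 'a': push. Stack: ca
  Read 'a': matches stack top 'a' => pop. Stack: c
  Read 'e': push. Stack: ce
  Read 'd': push. Stack: ced
  Read 'd': matches stack top 'd' => pop. Stack: ce
  Read 'b': push. Stack: ceb
  Read 'b': matches stack top 'b' => pop. Stack: ce
  Read 'e': matches stack top 'e' => pop. Stack: c
  Read 'c': matches stack top 'c' => pop. Stack: (empty)
  Read 'b': push. Stack: b
Final stack: "b" (length 1)

1


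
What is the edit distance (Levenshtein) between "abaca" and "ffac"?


Computing edit distance: "abaca" -> "ffac"
DP table:
           f    f    a    c
      0    1    2    3    4
  a   1    1    2    2    3
  b   2    2    2    3    3
  a   3    3    3    2    3
  c   4    4    4    3    2
  a   5    5    5    4    3
Edit distance = dp[5][4] = 3

3


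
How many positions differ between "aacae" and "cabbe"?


Comparing "aacae" and "cabbe" position by position:
  Position 0: 'a' vs 'c' => DIFFER
  Position 1: 'a' vs 'a' => same
  Position 2: 'c' vs 'b' => DIFFER
  Position 3: 'a' vs 'b' => DIFFER
  Position 4: 'e' vs 'e' => same
Positions that differ: 3

3


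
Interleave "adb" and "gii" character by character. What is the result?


Interleaving "adb" and "gii":
  Position 0: 'a' from first, 'g' from second => "ag"
  Position 1: 'd' from first, 'i' from second => "di"
  Position 2: 'b' from first, 'i' from second => "bi"
Result: agdibi

agdibi


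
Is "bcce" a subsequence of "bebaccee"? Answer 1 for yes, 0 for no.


Check if "bcce" is a subsequence of "bebaccee"
Greedy scan:
  Position 0 ('b'): matches sub[0] = 'b'
  Position 1 ('e'): no match needed
  Position 2 ('b'): no match needed
  Position 3 ('a'): no match needed
  Position 4 ('c'): matches sub[1] = 'c'
  Position 5 ('c'): matches sub[2] = 'c'
  Position 6 ('e'): matches sub[3] = 'e'
  Position 7 ('e'): no match needed
All 4 characters matched => is a subsequence

1


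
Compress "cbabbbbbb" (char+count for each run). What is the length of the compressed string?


Input: cbabbbbbb
Runs:
  'c' x 1 => "c1"
  'b' x 1 => "b1"
  'a' x 1 => "a1"
  'b' x 6 => "b6"
Compressed: "c1b1a1b6"
Compressed length: 8

8


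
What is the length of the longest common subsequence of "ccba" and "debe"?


LCS of "ccba" and "debe"
DP table:
           d    e    b    e
      0    0    0    0    0
  c   0    0    0    0    0
  c   0    0    0    0    0
  b   0    0    0    1    1
  a   0    0    0    1    1
LCS length = dp[4][4] = 1

1


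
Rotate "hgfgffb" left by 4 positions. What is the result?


Input: "hgfgffb", rotate left by 4
First 4 characters: "hgfg"
Remaining characters: "ffb"
Concatenate remaining + first: "ffb" + "hgfg" = "ffbhgfg"

ffbhgfg


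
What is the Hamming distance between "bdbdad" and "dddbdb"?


Comparing "bdbdad" and "dddbdb" position by position:
  Position 0: 'b' vs 'd' => differ
  Position 1: 'd' vs 'd' => same
  Position 2: 'b' vs 'd' => differ
  Position 3: 'd' vs 'b' => differ
  Position 4: 'a' vs 'd' => differ
  Position 5: 'd' vs 'b' => differ
Total differences (Hamming distance): 5

5


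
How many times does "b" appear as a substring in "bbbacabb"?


Searching for "b" in "bbbacabb"
Scanning each position:
  Position 0: "b" => MATCH
  Position 1: "b" => MATCH
  Position 2: "b" => MATCH
  Position 3: "a" => no
  Position 4: "c" => no
  Position 5: "a" => no
  Position 6: "b" => MATCH
  Position 7: "b" => MATCH
Total occurrences: 5

5


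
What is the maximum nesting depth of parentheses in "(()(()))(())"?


Input: "(()(()))(())"
Tracking depth:
  Position 0 '(': depth becomes 1
  Position 1 '(': depth becomes 2
  Position 2 ')': depth becomes 1
  Position 3 '(': depth becomes 2
  Position 4 '(': depth becomes 3
  Position 5 ')': depth becomes 2
  Position 6 ')': depth becomes 1
  Position 7 ')': depth becomes 0
  Position 8 '(': depth becomes 1
  Position 9 '(': depth becomes 2
  Position 10 ')': depth becomes 1
  Position 11 ')': depth becomes 0
Maximum depth reached: 3

3


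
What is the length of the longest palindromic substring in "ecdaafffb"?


Input: "ecdaafffb"
Checking substrings for palindromes:
  [5:8] "fff" (len 3) => palindrome
  [3:5] "aa" (len 2) => palindrome
  [5:7] "ff" (len 2) => palindrome
  [6:8] "ff" (len 2) => palindrome
Longest palindromic substring: "fff" with length 3

3


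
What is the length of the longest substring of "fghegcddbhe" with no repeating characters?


Input: "fghegcddbhe"
Sliding window (track last position of each char):
  Position 0 ('f'): window [0,0] length 1 -- new best
  Position 1 ('g'): window [0,1] length 2 -- new best
  Position 2 ('h'): window [0,2] length 3 -- new best
  Position 3 ('e'): window [0,3] length 4 -- new best
  Position 4 ('g'): repeat (last at 1), move window start to 2
  Position 4 ('g'): window [2,4] length 3
  Position 5 ('c'): window [2,5] length 4
  Position 6 ('d'): window [2,6] length 5 -- new best
  Position 7 ('d'): repeat (last at 6), move window start to 7
  Position 7 ('d'): window [7,7] length 1
  Position 8 ('b'): window [7,8] length 2
  Position 9 ('h'): window [7,9] length 3
  Position 10 ('e'): window [7,10] length 4
Longest substring with no repeats: "hegcd" with length 5

5


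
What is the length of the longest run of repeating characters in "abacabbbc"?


Input: "abacabbbc"
Scanning for longest run:
  Position 1 ('b'): new char, reset run to 1
  Position 2 ('a'): new char, reset run to 1
  Position 3 ('c'): new char, reset run to 1
  Position 4 ('a'): new char, reset run to 1
  Position 5 ('b'): new char, reset run to 1
  Position 6 ('b'): continues run of 'b', length=2
  Position 7 ('b'): continues run of 'b', length=3
  Position 8 ('c'): new char, reset run to 1
Longest run: 'b' with length 3

3


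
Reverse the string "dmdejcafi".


Input: dmdejcafi
Reading characters right to left:
  Position 8: 'i'
  Position 7: 'f'
  Position 6: 'a'
  Position 5: 'c'
  Position 4: 'j'
  Position 3: 'e'
  Position 2: 'd'
  Position 1: 'm'
  Position 0: 'd'
Reversed: ifacjedmd

ifacjedmd
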